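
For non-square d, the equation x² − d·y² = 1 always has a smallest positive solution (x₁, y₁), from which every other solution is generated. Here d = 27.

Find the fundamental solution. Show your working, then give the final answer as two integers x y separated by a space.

26 5

√27 → a₀=5, period (5,10); ℓ=2 even so k=1
a_0=5:  p_0=5·1+0=5,  q_0=5·0+1=1
a_1=5:  p_1=5·5+1=26,  q_1=5·1+0=5
(x₁, y₁) = (26, 5);  26² − 27·5² = 1 ✓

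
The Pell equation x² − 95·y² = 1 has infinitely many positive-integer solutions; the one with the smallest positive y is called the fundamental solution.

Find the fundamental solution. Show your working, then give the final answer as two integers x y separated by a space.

d=95: √d = [9; 1,2,1,18] (ℓ=4, even), read p_3/q_3
i=0: a=9 ⇒ p=9, q=1
…
i=2: a=2 ⇒ p=29, q=3
i=3: a=1 ⇒ p=39, q=4
fundamental: x₁=39, y₁=4  (since 1521 − 95·16 = 1)

39 4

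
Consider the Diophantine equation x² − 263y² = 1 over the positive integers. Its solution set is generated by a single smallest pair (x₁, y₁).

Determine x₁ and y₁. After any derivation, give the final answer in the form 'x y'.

139128 8579

√263 = [16; 4,1,1,1,1,15,1,1,1,1,4,32, …], period ℓ=12 (even) → k=11
step 0: (16, 1)  from 16·(1,0) + (0,1)
…
step 2: (81, 5)  from 1·(65,4) + (16,1)
step 3: (146, 9)  from 1·(81,5) + (65,4)
step 4: (227, 14)  from 1·(146,9) + (81,5)
step 5: (373, 23)  from 1·(227,14) + (146,9)
step 6: (5822, 359)  from 15·(373,23) + (227,14)
step 7: (6195, 382)  from 1·(5822,359) + (373,23)
…
step 9: (18212, 1123)  from 1·(12017,741) + (6195,382)
step 10: (30229, 1864)  from 1·(18212,1123) + (12017,741)
step 11: (139128, 8579)  from 4·(30229,1864) + (18212,1123)
→ (139128, 8579).  Check: 139128²=19356600384, 263·8579²=19356600383, difference 1.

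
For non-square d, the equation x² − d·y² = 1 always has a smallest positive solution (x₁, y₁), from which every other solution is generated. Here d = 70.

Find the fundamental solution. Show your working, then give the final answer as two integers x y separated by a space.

251 30

[8; 2,1,2,1,2,16] for √70; ℓ=6 ⇒ convergent index 5
a_0=8:  p_0=8·1+0=8,  q_0=8·0+1=1
…
a_4=1:  p_4=1·67+25=92,  q_4=1·8+3=11
a_5=2:  p_5=2·92+67=251,  q_5=2·11+8=30
→ (251, 30).  Check: 251²=63001, 70·30²=63000, difference 1.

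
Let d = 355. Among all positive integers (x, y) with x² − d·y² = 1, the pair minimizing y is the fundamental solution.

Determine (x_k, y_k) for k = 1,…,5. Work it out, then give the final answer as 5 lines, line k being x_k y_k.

954809 50676
1823320452961 96771801768
3481845556741524089 184797174548553948
6648994948371812427335041 352892010866963721270096
12697040435316401858305944800249 673888936007564730309809629380

√355 → a₀=18, period (1,5,3,3,1,6,1,3,3,5,1,36); ℓ=12 even so k=11
a_0=18:  p_0=18·1+0=18,  q_0=18·0+1=1
a_1=1:  p_1=1·18+1=19,  q_1=1·1+0=1
…
a_3=3:  p_3=3·113+19=358,  q_3=3·6+1=19
a_4=3:  p_4=3·358+113=1187,  q_4=3·19+6=63
…
a_7=1:  p_7=1·10457+1545=12002,  q_7=1·555+82=637
a_8=3:  p_8=3·12002+10457=46463,  q_8=3·637+555=2466
a_9=3:  p_9=3·46463+12002=151391,  q_9=3·2466+637=8035
a_10=5:  p_10=5·151391+46463=803418,  q_10=5·8035+2466=42641
a_11=1:  p_11=1·803418+151391=954809,  q_11=1·42641+8035=50676
fundamental: x₁=954809, y₁=50676  (since 911660226481 − 355·2568056976 = 1)
(x_2, y_2) = (954809·954809 + 355·50676·50676, 954809·50676 + 50676·954809) = (1823320452961, 96771801768)
(x_3, y_3) = (954809·1823320452961 + 355·50676·96771801768, 954809·96771801768 + 50676·1823320452961) = (3481845556741524089, 184797174548553948)
(x_4, y_4) = (954809·3481845556741524089 + 355·50676·184797174548553948, 954809·184797174548553948 + 50676·3481845556741524089) = (6648994948371812427335041, 352892010866963721270096)
(x_5, y_5) = (954809·6648994948371812427335041 + 355·50676·352892010866963721270096, 954809·352892010866963721270096 + 50676·6648994948371812427335041) = (12697040435316401858305944800249, 673888936007564730309809629380)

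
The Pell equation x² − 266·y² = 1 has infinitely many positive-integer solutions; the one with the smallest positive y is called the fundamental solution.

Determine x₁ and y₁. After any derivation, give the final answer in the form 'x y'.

[16; 3,4,3,32] for √266; ℓ=4 ⇒ convergent index 3
i=0: a=16 ⇒ p=16, q=1
i=1: a=3 ⇒ p=49, q=3
i=2: a=4 ⇒ p=212, q=13
i=3: a=3 ⇒ p=685, q=42
→ (685, 42).  Check: 685²=469225, 266·42²=469224, difference 1.

685 42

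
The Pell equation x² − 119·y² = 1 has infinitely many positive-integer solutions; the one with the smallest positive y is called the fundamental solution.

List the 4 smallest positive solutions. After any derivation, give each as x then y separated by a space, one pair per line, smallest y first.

120 11
28799 2640
6911640 633589
1658764801 152058720

[10; 1,9,1,20] for √119; ℓ=4 ⇒ convergent index 3
k=0  a_k=10  p_k/q_k = 10/1
…
k=2  a_k=9  p_k/q_k = 109/10
k=3  a_k=1  p_k/q_k = 120/11
→ (120, 11).  Check: 120²=14400, 119·11²=14399, difference 1.
n=2: (120,11)∘(120,11) = (120·120+119·11·11, 120·11+11·120) = (28799,2640)
n=3: (28799,2640)∘(120,11) = (120·28799+119·11·2640, 120·2640+11·28799) = (6911640,633589)
n=4: (6911640,633589)∘(120,11) = (120·6911640+119·11·633589, 120·633589+11·6911640) = (1658764801,152058720)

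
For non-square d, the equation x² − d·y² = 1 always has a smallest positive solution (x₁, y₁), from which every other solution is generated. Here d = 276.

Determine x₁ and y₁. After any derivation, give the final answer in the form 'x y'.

7775 468

[16; 1,1,1,1,2,2,2,1,1,1,1,32] for √276; ℓ=12 ⇒ convergent index 11
i=0: a=16 ⇒ p=16, q=1
i=1: a=1 ⇒ p=17, q=1
…
i=5: a=2 ⇒ p=216, q=13
…
i=7: a=2 ⇒ p=1246, q=75
…
i=10: a=1 ⇒ p=4768, q=287
i=11: a=1 ⇒ p=7775, q=468
→ (7775, 468).  Check: 7775²=60450625, 276·468²=60450624, difference 1.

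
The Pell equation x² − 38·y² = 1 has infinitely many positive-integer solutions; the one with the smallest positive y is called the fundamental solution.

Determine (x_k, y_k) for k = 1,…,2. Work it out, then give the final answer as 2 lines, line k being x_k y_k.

37 6
2737 444

√38 → a₀=6, period (6,12); ℓ=2 even so k=1
i=0: a=6 ⇒ p=6, q=1
i=1: a=6 ⇒ p=37, q=6
(x₁, y₁) = (37, 6);  37² − 38·6² = 1 ✓
(37+6√38)^2 = 2737 + 444√38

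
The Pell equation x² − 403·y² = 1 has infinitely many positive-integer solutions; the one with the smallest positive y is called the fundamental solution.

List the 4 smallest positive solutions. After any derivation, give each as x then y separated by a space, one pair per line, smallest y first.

669878 33369
897473069767 44706317964
1202394930058086974 59895557730143415
1610915821914004898868577 80245432842261314788776

√403 = [20; 13,2,1,3,1,3,1,2,13,40, …], period ℓ=10 (even) → k=9
k=0  a_k=20  p_k/q_k = 20/1
…
k=5  a_k=1  p_k/q_k = 3754/187
k=6  a_k=3  p_k/q_k = 14213/708
…
k=8  a_k=2  p_k/q_k = 50147/2498
k=9  a_k=13  p_k/q_k = 669878/33369
(x₁, y₁) = (669878, 33369);  669878² − 403·33369² = 1 ✓
k=2:  x_2 = 669878·669878+403·33369·33369 = 897473069767,  y_2 = 669878·33369+33369·669878 = 44706317964
k=3:  x_3 = 669878·897473069767+403·33369·44706317964 = 1202394930058086974,  y_3 = 669878·44706317964+33369·897473069767 = 59895557730143415
k=4:  x_4 = 669878·1202394930058086974+403·33369·59895557730143415 = 1610915821914004898868577,  y_4 = 669878·59895557730143415+33369·1202394930058086974 = 80245432842261314788776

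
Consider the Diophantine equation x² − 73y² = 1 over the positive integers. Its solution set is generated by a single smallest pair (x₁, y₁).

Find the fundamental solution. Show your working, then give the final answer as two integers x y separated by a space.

d=73: √d = [8; 1,1,5,5,1,1,16] (ℓ=7, odd), read p_13/q_13
k=0  a_k=8  p_k/q_k = 8/1
…
k=2  a_k=1  p_k/q_k = 17/2
k=3  a_k=5  p_k/q_k = 94/11
k=4  a_k=5  p_k/q_k = 487/57
k=5  a_k=1  p_k/q_k = 581/68
…
k=7  a_k=16  p_k/q_k = 17669/2068
…
k=9  a_k=1  p_k/q_k = 36406/4261
k=10  a_k=5  p_k/q_k = 200767/23498
…
k=12  a_k=1  p_k/q_k = 1241008/145249
k=13  a_k=1  p_k/q_k = 2281249/267000
(x₁, y₁) = (2281249, 267000);  2281249² − 73·267000² = 1 ✓

2281249 267000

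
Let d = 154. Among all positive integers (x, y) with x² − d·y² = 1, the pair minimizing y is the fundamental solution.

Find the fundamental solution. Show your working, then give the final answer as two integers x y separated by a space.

21295 1716

√154 → a₀=12, period (2,2,3,1,2,1,3,2,2,24); ℓ=10 even so k=9
k=0  a_k=12  p_k/q_k = 12/1
k=1  a_k=2  p_k/q_k = 25/2
k=2  a_k=2  p_k/q_k = 62/5
k=3  a_k=3  p_k/q_k = 211/17
k=4  a_k=1  p_k/q_k = 273/22
k=5  a_k=2  p_k/q_k = 757/61
k=6  a_k=1  p_k/q_k = 1030/83
k=7  a_k=3  p_k/q_k = 3847/310
k=8  a_k=2  p_k/q_k = 8724/703
k=9  a_k=2  p_k/q_k = 21295/1716
(x₁, y₁) = (21295, 1716);  21295² − 154·1716² = 1 ✓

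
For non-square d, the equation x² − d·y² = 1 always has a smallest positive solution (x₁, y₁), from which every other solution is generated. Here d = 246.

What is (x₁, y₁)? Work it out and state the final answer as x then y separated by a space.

[15; 1,2,5,1,14,1,5,2,1,30] for √246; ℓ=10 ⇒ convergent index 9
k=0  a_k=15  p_k/q_k = 15/1
k=1  a_k=1  p_k/q_k = 16/1
k=2  a_k=2  p_k/q_k = 47/3
k=3  a_k=5  p_k/q_k = 251/16
…
k=5  a_k=14  p_k/q_k = 4423/282
…
k=7  a_k=5  p_k/q_k = 28028/1787
k=8  a_k=2  p_k/q_k = 60777/3875
k=9  a_k=1  p_k/q_k = 88805/5662
fundamental: x₁=88805, y₁=5662  (since 7886328025 − 246·32058244 = 1)

88805 5662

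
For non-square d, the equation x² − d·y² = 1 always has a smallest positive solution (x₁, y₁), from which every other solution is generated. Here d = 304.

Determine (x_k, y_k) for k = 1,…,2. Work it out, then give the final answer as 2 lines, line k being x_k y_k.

57799 3315
6681448801 383207370

[17; 2,3,2,1,1,1,1,1,2,3,2,34] for √304; ℓ=12 ⇒ convergent index 11
a_0=17:  p_0=17·1+0=17,  q_0=17·0+1=1
…
a_9=2:  p_9=2·2842+1761=7445,  q_9=2·163+101=427
a_10=3:  p_10=3·7445+2842=25177,  q_10=3·427+163=1444
a_11=2:  p_11=2·25177+7445=57799,  q_11=2·1444+427=3315
→ (57799, 3315).  Check: 57799²=3340724401, 304·3315²=3340724400, difference 1.
n=2: (57799,3315)∘(57799,3315) = (57799·57799+304·3315·3315, 57799·3315+3315·57799) = (6681448801,383207370)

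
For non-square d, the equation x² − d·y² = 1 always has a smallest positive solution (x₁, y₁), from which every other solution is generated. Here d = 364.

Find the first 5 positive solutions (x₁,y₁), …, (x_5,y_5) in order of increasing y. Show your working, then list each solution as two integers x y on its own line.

√364 = [19; 12,1,2,3,1,8,1,3,2,1,12,38, …], period ℓ=12 (even) → k=11
i=0: a=19 ⇒ p=19, q=1
i=1: a=12 ⇒ p=229, q=12
i=2: a=1 ⇒ p=248, q=13
i=3: a=2 ⇒ p=725, q=38
i=4: a=3 ⇒ p=2423, q=127
i=5: a=1 ⇒ p=3148, q=165
i=6: a=8 ⇒ p=27607, q=1447
i=7: a=1 ⇒ p=30755, q=1612
i=8: a=3 ⇒ p=119872, q=6283
i=9: a=2 ⇒ p=270499, q=14178
i=10: a=1 ⇒ p=390371, q=20461
i=11: a=12 ⇒ p=4954951, q=259710
fundamental: x₁=4954951, y₁=259710  (since 24551539412401 − 364·67449284100 = 1)
n=2: (4954951,259710)∘(4954951,259710) = (4954951·4954951+364·259710·259710, 4954951·259710+259710·4954951) = (49103078824801,2573700648420)
n=3: (49103078824801,2573700648420)∘(4954951,259710) = (4954951·49103078824801+364·259710·2573700648420, 4954951·2573700648420+259710·49103078824801) = (486606699052048124551,25505121203178395130)
n=4: (486606699052048124551,25505121203178395130)∘(4954951,259710) = (4954951·486606699052048124551+364·259710·25505121203178395130, 4954951·25505121203178395130+259710·486606699052048124551) = (4822224700149240710505379201,252753251621617410554928840)
n=5: (4822224700149240710505379201,252753251621617410554928840)∘(4954951,259710) = (4954951·4822224700149240710505379201+364·259710·252753251621617410554928840, 4954951·252753251621617410554928840+259710·4822224700149240710505379201) = (47787774200457874208819626306623751,2504759953751544114971907242978550)

4954951 259710
49103078824801 2573700648420
486606699052048124551 25505121203178395130
4822224700149240710505379201 252753251621617410554928840
47787774200457874208819626306623751 2504759953751544114971907242978550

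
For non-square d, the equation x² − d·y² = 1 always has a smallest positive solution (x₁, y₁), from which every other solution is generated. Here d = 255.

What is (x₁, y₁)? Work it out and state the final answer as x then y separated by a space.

[15; 1,30] for √255; ℓ=2 ⇒ convergent index 1
step 0: (15, 1)  from 15·(1,0) + (0,1)
step 1: (16, 1)  from 1·(15,1) + (1,0)
fundamental: x₁=16, y₁=1  (since 256 − 255·1 = 1)

16 1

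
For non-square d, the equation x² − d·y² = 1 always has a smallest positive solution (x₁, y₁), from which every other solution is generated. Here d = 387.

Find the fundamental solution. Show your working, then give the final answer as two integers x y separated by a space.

√387 → a₀=19, period (1,2,19,2,1,38); ℓ=6 even so k=5
k=0  a_k=19  p_k/q_k = 19/1
k=1  a_k=1  p_k/q_k = 20/1
…
k=3  a_k=19  p_k/q_k = 1141/58
k=4  a_k=2  p_k/q_k = 2341/119
k=5  a_k=1  p_k/q_k = 3482/177
fundamental: x₁=3482, y₁=177  (since 12124324 − 387·31329 = 1)

3482 177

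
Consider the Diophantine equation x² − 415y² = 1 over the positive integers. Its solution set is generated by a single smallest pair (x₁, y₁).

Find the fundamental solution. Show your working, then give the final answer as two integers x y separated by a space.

18412804 903849

[20; 2,1,2,4,6,…,1,2,40] for √415; ℓ=16 ⇒ convergent index 15
i=0: a=20 ⇒ p=20, q=1
…
i=2: a=1 ⇒ p=61, q=3
…
i=8: a=3 ⇒ p=33939, q=1666
i=9: a=1 ⇒ p=43534, q=2137
…
i=12: a=4 ⇒ p=2110961, q=103623
i=13: a=2 ⇒ p=4730294, q=232201
i=14: a=1 ⇒ p=6841255, q=335824
i=15: a=2 ⇒ p=18412804, q=903849
→ (18412804, 903849).  Check: 18412804²=339031351142416, 415·903849²=339031351142415, difference 1.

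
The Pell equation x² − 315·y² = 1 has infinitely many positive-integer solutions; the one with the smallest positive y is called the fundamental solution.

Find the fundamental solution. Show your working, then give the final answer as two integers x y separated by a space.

71 4

√315 = [17; 1,2,1,34, …], period ℓ=4 (even) → k=3
a_0=17:  p_0=17·1+0=17,  q_0=17·0+1=1
…
a_2=2:  p_2=2·18+17=53,  q_2=2·1+1=3
a_3=1:  p_3=1·53+18=71,  q_3=1·3+1=4
→ (71, 4).  Check: 71²=5041, 315·4²=5040, difference 1.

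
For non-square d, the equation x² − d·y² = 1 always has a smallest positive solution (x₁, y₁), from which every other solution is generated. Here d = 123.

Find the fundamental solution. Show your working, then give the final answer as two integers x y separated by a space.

122 11

d=123: √d = [11; 11,22] (ℓ=2, even), read p_1/q_1
a_0=11:  p_0=11·1+0=11,  q_0=11·0+1=1
a_1=11:  p_1=11·11+1=122,  q_1=11·1+0=11
fundamental: x₁=122, y₁=11  (since 14884 − 123·121 = 1)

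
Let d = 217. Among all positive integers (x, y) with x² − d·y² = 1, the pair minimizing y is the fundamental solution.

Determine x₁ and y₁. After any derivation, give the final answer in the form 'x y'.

3844063 260952

[14; 1,2,1,2,1,…,2,1,28] for √217; ℓ=16 ⇒ convergent index 15
step 0: (14, 1)  from 14·(1,0) + (0,1)
step 1: (15, 1)  from 1·(14,1) + (1,0)
…
step 3: (59, 4)  from 1·(44,3) + (15,1)
step 4: (162, 11)  from 2·(59,4) + (44,3)
step 5: (221, 15)  from 1·(162,11) + (59,4)
step 6: (383, 26)  from 1·(221,15) + (162,11)
…
step 9: (139163, 9447)  from 9·(15055,1022) + (3668,249)
step 10: (154218, 10469)  from 1·(139163,9447) + (15055,1022)
step 11: (293381, 19916)  from 1·(154218,10469) + (139163,9447)
step 12: (740980, 50301)  from 2·(293381,19916) + (154218,10469)
step 13: (1034361, 70217)  from 1·(740980,50301) + (293381,19916)
step 14: (2809702, 190735)  from 2·(1034361,70217) + (740980,50301)
step 15: (3844063, 260952)  from 1·(2809702,190735) + (1034361,70217)
(x₁, y₁) = (3844063, 260952);  3844063² − 217·260952² = 1 ✓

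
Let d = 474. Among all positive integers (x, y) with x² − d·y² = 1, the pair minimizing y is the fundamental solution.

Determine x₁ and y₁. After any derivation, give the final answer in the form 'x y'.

√474 = [21; 1,3,2,1,1,…,3,1,42, …], period ℓ=14 (even) → k=13
step 0: (21, 1)  from 21·(1,0) + (0,1)
step 1: (22, 1)  from 1·(21,1) + (1,0)
…
step 3: (196, 9)  from 2·(87,4) + (22,1)
step 4: (283, 13)  from 1·(196,9) + (87,4)
…
step 9: (10864, 499)  from 1·(5813,267) + (5051,232)
…
step 11: (44218, 2031)  from 2·(16677,766) + (10864,499)
step 12: (149331, 6859)  from 3·(44218,2031) + (16677,766)
step 13: (193549, 8890)  from 1·(149331,6859) + (44218,2031)
→ (193549, 8890).  Check: 193549²=37461215401, 474·8890²=37461215400, difference 1.

193549 8890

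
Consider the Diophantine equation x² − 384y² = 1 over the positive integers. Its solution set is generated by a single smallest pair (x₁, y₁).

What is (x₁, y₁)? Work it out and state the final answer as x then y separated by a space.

[19; 1,1,2,9,2,1,1,38] for √384; ℓ=8 ⇒ convergent index 7
step 0: (19, 1)  from 19·(1,0) + (0,1)
step 1: (20, 1)  from 1·(19,1) + (1,0)
step 2: (39, 2)  from 1·(20,1) + (19,1)
step 3: (98, 5)  from 2·(39,2) + (20,1)
step 4: (921, 47)  from 9·(98,5) + (39,2)
step 5: (1940, 99)  from 2·(921,47) + (98,5)
step 6: (2861, 146)  from 1·(1940,99) + (921,47)
step 7: (4801, 245)  from 1·(2861,146) + (1940,99)
→ (4801, 245).  Check: 4801²=23049601, 384·245²=23049600, difference 1.

4801 245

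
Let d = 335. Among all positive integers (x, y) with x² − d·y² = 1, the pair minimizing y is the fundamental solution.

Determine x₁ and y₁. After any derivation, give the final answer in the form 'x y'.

√335 = [18; 3,3,3,36, …], period ℓ=4 (even) → k=3
a_0=18:  p_0=18·1+0=18,  q_0=18·0+1=1
…
a_2=3:  p_2=3·55+18=183,  q_2=3·3+1=10
a_3=3:  p_3=3·183+55=604,  q_3=3·10+3=33
fundamental: x₁=604, y₁=33  (since 364816 − 335·1089 = 1)

604 33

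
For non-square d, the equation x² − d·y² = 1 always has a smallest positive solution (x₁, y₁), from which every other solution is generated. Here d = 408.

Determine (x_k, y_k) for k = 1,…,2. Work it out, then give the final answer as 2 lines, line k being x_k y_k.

√408 = [20; 5,40, …], period ℓ=2 (even) → k=1
a_0=20:  p_0=20·1+0=20,  q_0=20·0+1=1
a_1=5:  p_1=5·20+1=101,  q_1=5·1+0=5
fundamental: x₁=101, y₁=5  (since 10201 − 408·25 = 1)
n=2: (101,5)∘(101,5) = (101·101+408·5·5, 101·5+5·101) = (20401,1010)

101 5
20401 1010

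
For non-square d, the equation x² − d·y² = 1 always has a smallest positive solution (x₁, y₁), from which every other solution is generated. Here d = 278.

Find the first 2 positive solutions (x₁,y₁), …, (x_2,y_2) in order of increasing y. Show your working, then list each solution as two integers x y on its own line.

√278 = [16; 1,2,16,2,1,32, …], period ℓ=6 (even) → k=5
a_0=16:  p_0=16·1+0=16,  q_0=16·0+1=1
a_1=1:  p_1=1·16+1=17,  q_1=1·1+0=1
a_2=2:  p_2=2·17+16=50,  q_2=2·1+1=3
…
a_4=2:  p_4=2·817+50=1684,  q_4=2·49+3=101
a_5=1:  p_5=1·1684+817=2501,  q_5=1·101+49=150
(x₁, y₁) = (2501, 150);  2501² − 278·150² = 1 ✓
k=2:  x_2 = 2501·2501+278·150·150 = 12510001,  y_2 = 2501·150+150·2501 = 750300

2501 150
12510001 750300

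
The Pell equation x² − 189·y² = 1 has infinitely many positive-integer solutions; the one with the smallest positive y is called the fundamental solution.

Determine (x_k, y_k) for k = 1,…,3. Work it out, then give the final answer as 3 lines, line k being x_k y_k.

√189 → a₀=13, period (1,2,1,26); ℓ=4 even so k=3
i=0: a=13 ⇒ p=13, q=1
i=1: a=1 ⇒ p=14, q=1
i=2: a=2 ⇒ p=41, q=3
i=3: a=1 ⇒ p=55, q=4
→ (55, 4).  Check: 55²=3025, 189·4²=3024, difference 1.
(55+4√189)^2 = 6049 + 440√189
(55+4√189)^3 = 665335 + 48396√189

55 4
6049 440
665335 48396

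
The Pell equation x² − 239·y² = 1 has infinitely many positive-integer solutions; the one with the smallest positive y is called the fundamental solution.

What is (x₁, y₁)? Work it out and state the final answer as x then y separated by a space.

√239 → a₀=15, period (2,5,1,2,4,15,4,2,1,5,2,30); ℓ=12 even so k=11
step 0: (15, 1)  from 15·(1,0) + (0,1)
…
step 3: (201, 13)  from 1·(170,11) + (31,2)
…
step 5: (2489, 161)  from 4·(572,37) + (201,13)
step 6: (37907, 2452)  from 15·(2489,161) + (572,37)
step 7: (154117, 9969)  from 4·(37907,2452) + (2489,161)
step 8: (346141, 22390)  from 2·(154117,9969) + (37907,2452)
…
step 10: (2847431, 184185)  from 5·(500258,32359) + (346141,22390)
step 11: (6195120, 400729)  from 2·(2847431,184185) + (500258,32359)
→ (6195120, 400729).  Check: 6195120²=38379511814400, 239·400729²=38379511814399, difference 1.

6195120 400729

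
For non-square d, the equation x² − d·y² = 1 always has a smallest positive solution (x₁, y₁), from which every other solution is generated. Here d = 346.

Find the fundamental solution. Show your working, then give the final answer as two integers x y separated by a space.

d=346: √d = [18; 1,1,1,1,36] (ℓ=5, odd), read p_9/q_9
i=0: a=18 ⇒ p=18, q=1
…
i=8: a=1 ⇒ p=10398, q=559
i=9: a=1 ⇒ p=17299, q=930
→ (17299, 930).  Check: 17299²=299255401, 346·930²=299255400, difference 1.

17299 930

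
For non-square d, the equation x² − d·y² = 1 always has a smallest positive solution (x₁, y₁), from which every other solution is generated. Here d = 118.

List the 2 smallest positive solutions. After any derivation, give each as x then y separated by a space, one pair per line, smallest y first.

306917 28254
188396089777 17343265836

d=118: √d = [10; 1,6,3,2,10,2,3,6,1,20] (ℓ=10, even), read p_9/q_9
a_0=10:  p_0=10·1+0=10,  q_0=10·0+1=1
…
a_5=10:  p_5=10·554+239=5779,  q_5=10·51+22=532
…
a_7=3:  p_7=3·12112+5779=42115,  q_7=3·1115+532=3877
a_8=6:  p_8=6·42115+12112=264802,  q_8=6·3877+1115=24377
a_9=1:  p_9=1·264802+42115=306917,  q_9=1·24377+3877=28254
(x₁, y₁) = (306917, 28254);  306917² − 118·28254² = 1 ✓
(306917+28254√118)^2 = 188396089777 + 17343265836√118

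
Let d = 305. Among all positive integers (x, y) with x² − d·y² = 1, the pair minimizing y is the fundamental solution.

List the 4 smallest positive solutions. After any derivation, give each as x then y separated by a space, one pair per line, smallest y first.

489 28
478241 27384
467719209 26781524
457428908161 26192303088

√305 = [17; 2,6,2,34, …], period ℓ=4 (even) → k=3
k=0  a_k=17  p_k/q_k = 17/1
…
k=2  a_k=6  p_k/q_k = 227/13
k=3  a_k=2  p_k/q_k = 489/28
(x₁, y₁) = (489, 28);  489² − 305·28² = 1 ✓
(489+28√305)^2 = 478241 + 27384√305
(489+28√305)^3 = 467719209 + 26781524√305
(489+28√305)^4 = 457428908161 + 26192303088√305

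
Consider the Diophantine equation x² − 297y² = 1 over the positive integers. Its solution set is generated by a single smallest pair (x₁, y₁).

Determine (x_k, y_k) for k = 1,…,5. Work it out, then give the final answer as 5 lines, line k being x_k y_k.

48599 2820
4723725601 274098360
459136680917399 26641812392460
44627167107085622401 2589530880648228720
4337671388015371645214999 251697222510604722734100

[17; 4,3,1,1,2,1,1,3,4,34] for √297; ℓ=10 ⇒ convergent index 9
a_0=17:  p_0=17·1+0=17,  q_0=17·0+1=1
…
a_2=3:  p_2=3·69+17=224,  q_2=3·4+1=13
a_3=1:  p_3=1·224+69=293,  q_3=1·13+4=17
…
a_5=2:  p_5=2·517+293=1327,  q_5=2·30+17=77
a_6=1:  p_6=1·1327+517=1844,  q_6=1·77+30=107
…
a_8=3:  p_8=3·3171+1844=11357,  q_8=3·184+107=659
a_9=4:  p_9=4·11357+3171=48599,  q_9=4·659+184=2820
fundamental: x₁=48599, y₁=2820  (since 2361862801 − 297·7952400 = 1)
(x_2, y_2) = (48599·48599 + 297·2820·2820, 48599·2820 + 2820·48599) = (4723725601, 274098360)
(x_3, y_3) = (48599·4723725601 + 297·2820·274098360, 48599·274098360 + 2820·4723725601) = (459136680917399, 26641812392460)
(x_4, y_4) = (48599·459136680917399 + 297·2820·26641812392460, 48599·26641812392460 + 2820·459136680917399) = (44627167107085622401, 2589530880648228720)
(x_5, y_5) = (48599·44627167107085622401 + 297·2820·2589530880648228720, 48599·2589530880648228720 + 2820·44627167107085622401) = (4337671388015371645214999, 251697222510604722734100)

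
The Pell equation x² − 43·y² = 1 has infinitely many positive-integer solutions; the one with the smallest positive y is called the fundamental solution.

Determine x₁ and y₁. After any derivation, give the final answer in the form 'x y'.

3482 531

√43 → a₀=6, period (1,1,3,1,5,1,3,1,1,12); ℓ=10 even so k=9
step 0: (6, 1)  from 6·(1,0) + (0,1)
step 1: (7, 1)  from 1·(6,1) + (1,0)
step 2: (13, 2)  from 1·(7,1) + (6,1)
step 3: (46, 7)  from 3·(13,2) + (7,1)
step 4: (59, 9)  from 1·(46,7) + (13,2)
…
step 6: (400, 61)  from 1·(341,52) + (59,9)
step 7: (1541, 235)  from 3·(400,61) + (341,52)
step 8: (1941, 296)  from 1·(1541,235) + (400,61)
step 9: (3482, 531)  from 1·(1941,296) + (1541,235)
→ (3482, 531).  Check: 3482²=12124324, 43·531²=12124323, difference 1.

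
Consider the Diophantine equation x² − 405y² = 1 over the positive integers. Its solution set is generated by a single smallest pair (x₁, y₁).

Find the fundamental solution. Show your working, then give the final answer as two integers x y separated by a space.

161 8

√405 → a₀=20, period (8,40); ℓ=2 even so k=1
i=0: a=20 ⇒ p=20, q=1
i=1: a=8 ⇒ p=161, q=8
(x₁, y₁) = (161, 8);  161² − 405·8² = 1 ✓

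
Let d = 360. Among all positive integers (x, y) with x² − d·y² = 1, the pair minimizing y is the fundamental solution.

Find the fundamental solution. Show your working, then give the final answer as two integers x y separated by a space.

19 1

√360 → a₀=18, period (1,36); ℓ=2 even so k=1
a_0=18:  p_0=18·1+0=18,  q_0=18·0+1=1
a_1=1:  p_1=1·18+1=19,  q_1=1·1+0=1
(x₁, y₁) = (19, 1);  19² − 360·1² = 1 ✓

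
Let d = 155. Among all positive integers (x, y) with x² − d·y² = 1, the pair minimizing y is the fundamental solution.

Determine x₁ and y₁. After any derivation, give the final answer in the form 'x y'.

√155 → a₀=12, period (2,4,2,24); ℓ=4 even so k=3
k=0  a_k=12  p_k/q_k = 12/1
k=1  a_k=2  p_k/q_k = 25/2
k=2  a_k=4  p_k/q_k = 112/9
k=3  a_k=2  p_k/q_k = 249/20
→ (249, 20).  Check: 249²=62001, 155·20²=62000, difference 1.

249 20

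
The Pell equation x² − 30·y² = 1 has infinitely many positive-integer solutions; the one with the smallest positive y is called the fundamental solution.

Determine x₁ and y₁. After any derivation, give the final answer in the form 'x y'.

√30 → a₀=5, period (2,10); ℓ=2 even so k=1
k=0  a_k=5  p_k/q_k = 5/1
k=1  a_k=2  p_k/q_k = 11/2
→ (11, 2).  Check: 11²=121, 30·2²=120, difference 1.

11 2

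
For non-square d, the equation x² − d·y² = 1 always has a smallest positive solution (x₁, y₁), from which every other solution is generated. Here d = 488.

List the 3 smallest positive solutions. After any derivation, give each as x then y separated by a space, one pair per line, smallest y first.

√488 → a₀=22, period (11,44); ℓ=2 even so k=1
a_0=22:  p_0=22·1+0=22,  q_0=22·0+1=1
a_1=11:  p_1=11·22+1=243,  q_1=11·1+0=11
→ (243, 11).  Check: 243²=59049, 488·11²=59048, difference 1.
(243+11√488)^2 = 118097 + 5346√488
(243+11√488)^3 = 57394899 + 2598145√488

243 11
118097 5346
57394899 2598145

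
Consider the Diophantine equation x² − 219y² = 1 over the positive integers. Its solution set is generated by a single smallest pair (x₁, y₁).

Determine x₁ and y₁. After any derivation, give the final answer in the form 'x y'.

74 5

[14; 1,3,1,28] for √219; ℓ=4 ⇒ convergent index 3
a_0=14:  p_0=14·1+0=14,  q_0=14·0+1=1
…
a_2=3:  p_2=3·15+14=59,  q_2=3·1+1=4
a_3=1:  p_3=1·59+15=74,  q_3=1·4+1=5
(x₁, y₁) = (74, 5);  74² − 219·5² = 1 ✓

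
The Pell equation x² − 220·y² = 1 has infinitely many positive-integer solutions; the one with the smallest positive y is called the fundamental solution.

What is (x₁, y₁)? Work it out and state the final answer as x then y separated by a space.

89 6

[14; 1,4,1,28] for √220; ℓ=4 ⇒ convergent index 3
step 0: (14, 1)  from 14·(1,0) + (0,1)
…
step 2: (74, 5)  from 4·(15,1) + (14,1)
step 3: (89, 6)  from 1·(74,5) + (15,1)
fundamental: x₁=89, y₁=6  (since 7921 − 220·36 = 1)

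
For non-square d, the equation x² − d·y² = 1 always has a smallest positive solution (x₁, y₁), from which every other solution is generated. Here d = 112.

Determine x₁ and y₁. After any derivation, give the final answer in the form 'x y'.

d=112: √d = [10; 1,1,2,1,1,20] (ℓ=6, even), read p_5/q_5
step 0: (10, 1)  from 10·(1,0) + (0,1)
…
step 4: (74, 7)  from 1·(53,5) + (21,2)
step 5: (127, 12)  from 1·(74,7) + (53,5)
fundamental: x₁=127, y₁=12  (since 16129 − 112·144 = 1)

127 12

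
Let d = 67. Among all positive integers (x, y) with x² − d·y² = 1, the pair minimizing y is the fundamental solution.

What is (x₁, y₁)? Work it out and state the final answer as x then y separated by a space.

d=67: √d = [8; 5,2,1,1,7,1,1,2,5,16] (ℓ=10, even), read p_9/q_9
i=0: a=8 ⇒ p=8, q=1
…
i=2: a=2 ⇒ p=90, q=11
i=3: a=1 ⇒ p=131, q=16
i=4: a=1 ⇒ p=221, q=27
…
i=6: a=1 ⇒ p=1899, q=232
…
i=8: a=2 ⇒ p=9053, q=1106
i=9: a=5 ⇒ p=48842, q=5967
(x₁, y₁) = (48842, 5967);  48842² − 67·5967² = 1 ✓

48842 5967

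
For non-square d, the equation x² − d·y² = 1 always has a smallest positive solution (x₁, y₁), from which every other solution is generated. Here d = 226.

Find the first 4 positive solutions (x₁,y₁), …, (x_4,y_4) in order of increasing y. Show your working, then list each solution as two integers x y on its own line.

[15; 30] for √226; ℓ=1 ⇒ convergent index 1
step 0: (15, 1)  from 15·(1,0) + (0,1)
step 1: (451, 30)  from 30·(15,1) + (1,0)
→ (451, 30).  Check: 451²=203401, 226·30²=203400, difference 1.
(451+30√226)^2 = 406801 + 27060√226
(451+30√226)^3 = 366934051 + 24408090√226
(451+30√226)^4 = 330974107201 + 22016070120√226

451 30
406801 27060
366934051 24408090
330974107201 22016070120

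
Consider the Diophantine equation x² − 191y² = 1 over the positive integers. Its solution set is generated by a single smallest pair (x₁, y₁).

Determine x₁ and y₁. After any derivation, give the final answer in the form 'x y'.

√191 → a₀=13, period (1,4,1,1,3,…,4,1,26); ℓ=16 even so k=15
i=0: a=13 ⇒ p=13, q=1
i=1: a=1 ⇒ p=14, q=1
i=2: a=4 ⇒ p=69, q=5
i=3: a=1 ⇒ p=83, q=6
…
i=5: a=3 ⇒ p=539, q=39
i=6: a=2 ⇒ p=1230, q=89
i=7: a=2 ⇒ p=2999, q=217
…
i=9: a=2 ⇒ p=83433, q=6037
i=10: a=2 ⇒ p=207083, q=14984
i=11: a=3 ⇒ p=704682, q=50989
i=12: a=1 ⇒ p=911765, q=65973
i=13: a=1 ⇒ p=1616447, q=116962
i=14: a=4 ⇒ p=7377553, q=533821
i=15: a=1 ⇒ p=8994000, q=650783
(x₁, y₁) = (8994000, 650783);  8994000² − 191·650783² = 1 ✓

8994000 650783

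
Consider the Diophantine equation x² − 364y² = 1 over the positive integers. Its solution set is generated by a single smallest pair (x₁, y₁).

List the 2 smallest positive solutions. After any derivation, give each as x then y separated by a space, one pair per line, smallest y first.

[19; 12,1,2,3,1,8,1,3,2,1,12,38] for √364; ℓ=12 ⇒ convergent index 11
step 0: (19, 1)  from 19·(1,0) + (0,1)
…
step 2: (248, 13)  from 1·(229,12) + (19,1)
…
step 7: (30755, 1612)  from 1·(27607,1447) + (3148,165)
…
step 10: (390371, 20461)  from 1·(270499,14178) + (119872,6283)
step 11: (4954951, 259710)  from 12·(390371,20461) + (270499,14178)
fundamental: x₁=4954951, y₁=259710  (since 24551539412401 − 364·67449284100 = 1)
n=2: (4954951,259710)∘(4954951,259710) = (4954951·4954951+364·259710·259710, 4954951·259710+259710·4954951) = (49103078824801,2573700648420)

4954951 259710
49103078824801 2573700648420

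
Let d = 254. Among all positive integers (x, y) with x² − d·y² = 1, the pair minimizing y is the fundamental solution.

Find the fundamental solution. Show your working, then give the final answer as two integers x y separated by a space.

255 16

[15; 1,14,1,30] for √254; ℓ=4 ⇒ convergent index 3
i=0: a=15 ⇒ p=15, q=1
i=1: a=1 ⇒ p=16, q=1
i=2: a=14 ⇒ p=239, q=15
i=3: a=1 ⇒ p=255, q=16
→ (255, 16).  Check: 255²=65025, 254·16²=65024, difference 1.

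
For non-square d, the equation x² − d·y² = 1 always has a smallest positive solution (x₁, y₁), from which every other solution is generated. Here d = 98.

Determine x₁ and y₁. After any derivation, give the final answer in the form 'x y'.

[9; 1,8,1,18] for √98; ℓ=4 ⇒ convergent index 3
k=0  a_k=9  p_k/q_k = 9/1
k=1  a_k=1  p_k/q_k = 10/1
k=2  a_k=8  p_k/q_k = 89/9
k=3  a_k=1  p_k/q_k = 99/10
→ (99, 10).  Check: 99²=9801, 98·10²=9800, difference 1.

99 10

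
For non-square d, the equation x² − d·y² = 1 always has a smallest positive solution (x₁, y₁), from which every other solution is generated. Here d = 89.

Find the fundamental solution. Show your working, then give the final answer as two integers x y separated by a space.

[9; 2,3,3,2,18] for √89; ℓ=5 ⇒ convergent index 9
a_0=9:  p_0=9·1+0=9,  q_0=9·0+1=1
…
a_3=3:  p_3=3·66+19=217,  q_3=3·7+2=23
…
a_5=18:  p_5=18·500+217=9217,  q_5=18·53+23=977
a_6=2:  p_6=2·9217+500=18934,  q_6=2·977+53=2007
a_7=3:  p_7=3·18934+9217=66019,  q_7=3·2007+977=6998
a_8=3:  p_8=3·66019+18934=216991,  q_8=3·6998+2007=23001
a_9=2:  p_9=2·216991+66019=500001,  q_9=2·23001+6998=53000
(x₁, y₁) = (500001, 53000);  500001² − 89·53000² = 1 ✓

500001 53000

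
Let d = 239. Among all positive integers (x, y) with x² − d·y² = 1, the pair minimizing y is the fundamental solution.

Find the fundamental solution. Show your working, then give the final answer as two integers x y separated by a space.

[15; 2,5,1,2,4,15,4,2,1,5,2,30] for √239; ℓ=12 ⇒ convergent index 11
i=0: a=15 ⇒ p=15, q=1
…
i=3: a=1 ⇒ p=201, q=13
…
i=5: a=4 ⇒ p=2489, q=161
i=6: a=15 ⇒ p=37907, q=2452
i=7: a=4 ⇒ p=154117, q=9969
i=8: a=2 ⇒ p=346141, q=22390
…
i=10: a=5 ⇒ p=2847431, q=184185
i=11: a=2 ⇒ p=6195120, q=400729
fundamental: x₁=6195120, y₁=400729  (since 38379511814400 − 239·160583731441 = 1)

6195120 400729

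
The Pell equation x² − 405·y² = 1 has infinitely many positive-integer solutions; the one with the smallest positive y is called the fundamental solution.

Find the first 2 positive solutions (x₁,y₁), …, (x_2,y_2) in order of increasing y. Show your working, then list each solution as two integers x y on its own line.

[20; 8,40] for √405; ℓ=2 ⇒ convergent index 1
step 0: (20, 1)  from 20·(1,0) + (0,1)
step 1: (161, 8)  from 8·(20,1) + (1,0)
(x₁, y₁) = (161, 8);  161² − 405·8² = 1 ✓
(x_2, y_2) = (161·161 + 405·8·8, 161·8 + 8·161) = (51841, 2576)

161 8
51841 2576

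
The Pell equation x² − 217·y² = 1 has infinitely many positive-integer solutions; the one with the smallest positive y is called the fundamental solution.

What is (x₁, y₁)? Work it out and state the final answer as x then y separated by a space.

d=217: √d = [14; 1,2,1,2,1,…,2,1,28] (ℓ=16, even), read p_15/q_15
a_0=14:  p_0=14·1+0=14,  q_0=14·0+1=1
…
a_2=2:  p_2=2·15+14=44,  q_2=2·1+1=3
…
a_6=1:  p_6=1·221+162=383,  q_6=1·15+11=26
a_7=9:  p_7=9·383+221=3668,  q_7=9·26+15=249
…
a_10=1:  p_10=1·139163+15055=154218,  q_10=1·9447+1022=10469
a_11=1:  p_11=1·154218+139163=293381,  q_11=1·10469+9447=19916
a_12=2:  p_12=2·293381+154218=740980,  q_12=2·19916+10469=50301
…
a_14=2:  p_14=2·1034361+740980=2809702,  q_14=2·70217+50301=190735
a_15=1:  p_15=1·2809702+1034361=3844063,  q_15=1·190735+70217=260952
→ (3844063, 260952).  Check: 3844063²=14776820347969, 217·260952²=14776820347968, difference 1.

3844063 260952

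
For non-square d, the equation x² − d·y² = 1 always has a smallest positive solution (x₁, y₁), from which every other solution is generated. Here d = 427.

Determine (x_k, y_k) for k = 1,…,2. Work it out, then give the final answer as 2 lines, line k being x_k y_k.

62 3
7687 372

[20; 1,1,1,40] for √427; ℓ=4 ⇒ convergent index 3
step 0: (20, 1)  from 20·(1,0) + (0,1)
step 1: (21, 1)  from 1·(20,1) + (1,0)
step 2: (41, 2)  from 1·(21,1) + (20,1)
step 3: (62, 3)  from 1·(41,2) + (21,1)
(x₁, y₁) = (62, 3);  62² − 427·3² = 1 ✓
k=2:  x_2 = 62·62+427·3·3 = 7687,  y_2 = 62·3+3·62 = 372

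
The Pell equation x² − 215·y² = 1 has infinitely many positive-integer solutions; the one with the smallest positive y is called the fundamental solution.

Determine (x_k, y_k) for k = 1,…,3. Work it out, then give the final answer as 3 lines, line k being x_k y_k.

44 3
3871 264
340604 23229

√215 = [14; 1,1,1,28, …], period ℓ=4 (even) → k=3
i=0: a=14 ⇒ p=14, q=1
i=1: a=1 ⇒ p=15, q=1
i=2: a=1 ⇒ p=29, q=2
i=3: a=1 ⇒ p=44, q=3
fundamental: x₁=44, y₁=3  (since 1936 − 215·9 = 1)
(x_2, y_2) = (44·44 + 215·3·3, 44·3 + 3·44) = (3871, 264)
(x_3, y_3) = (44·3871 + 215·3·264, 44·264 + 3·3871) = (340604, 23229)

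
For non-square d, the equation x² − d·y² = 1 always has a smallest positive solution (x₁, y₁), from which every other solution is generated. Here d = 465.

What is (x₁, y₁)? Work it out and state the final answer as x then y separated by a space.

15871 736

[21; 1,1,3,2,2,2,3,1,1,42] for √465; ℓ=10 ⇒ convergent index 9
k=0  a_k=21  p_k/q_k = 21/1
…
k=3  a_k=3  p_k/q_k = 151/7
…
k=5  a_k=2  p_k/q_k = 841/39
…
k=8  a_k=1  p_k/q_k = 8949/415
k=9  a_k=1  p_k/q_k = 15871/736
(x₁, y₁) = (15871, 736);  15871² − 465·736² = 1 ✓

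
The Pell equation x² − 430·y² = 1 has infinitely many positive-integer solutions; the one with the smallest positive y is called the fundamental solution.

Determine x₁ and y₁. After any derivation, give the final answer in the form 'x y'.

2862251 138030

√430 = [20; 1,2,1,3,1,…,2,1,40, …], period ℓ=14 (even) → k=13
i=0: a=20 ⇒ p=20, q=1
i=1: a=1 ⇒ p=21, q=1
…
i=3: a=1 ⇒ p=83, q=4
i=4: a=3 ⇒ p=311, q=15
i=5: a=1 ⇒ p=394, q=19
i=6: a=6 ⇒ p=2675, q=129
…
i=8: a=6 ⇒ p=133439, q=6435
i=9: a=1 ⇒ p=155233, q=7486
i=10: a=3 ⇒ p=599138, q=28893
i=11: a=1 ⇒ p=754371, q=36379
i=12: a=2 ⇒ p=2107880, q=101651
i=13: a=1 ⇒ p=2862251, q=138030
fundamental: x₁=2862251, y₁=138030  (since 8192480787001 − 430·19052280900 = 1)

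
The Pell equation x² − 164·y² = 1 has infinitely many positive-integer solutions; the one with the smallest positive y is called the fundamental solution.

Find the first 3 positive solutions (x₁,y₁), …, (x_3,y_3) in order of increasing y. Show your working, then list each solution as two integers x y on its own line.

2049 160
8396801 655680
34410088449 2686976480

√164 = [12; 1,4,6,4,1,24, …], period ℓ=6 (even) → k=5
a_0=12:  p_0=12·1+0=12,  q_0=12·0+1=1
…
a_4=4:  p_4=4·397+64=1652,  q_4=4·31+5=129
a_5=1:  p_5=1·1652+397=2049,  q_5=1·129+31=160
fundamental: x₁=2049, y₁=160  (since 4198401 − 164·25600 = 1)
k=2:  x_2 = 2049·2049+164·160·160 = 8396801,  y_2 = 2049·160+160·2049 = 655680
k=3:  x_3 = 2049·8396801+164·160·655680 = 34410088449,  y_3 = 2049·655680+160·8396801 = 2686976480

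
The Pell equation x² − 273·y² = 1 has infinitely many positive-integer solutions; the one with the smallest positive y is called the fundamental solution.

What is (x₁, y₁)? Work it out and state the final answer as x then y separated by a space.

727 44

√273 = [16; 1,1,10,1,1,32, …], period ℓ=6 (even) → k=5
i=0: a=16 ⇒ p=16, q=1
i=1: a=1 ⇒ p=17, q=1
i=2: a=1 ⇒ p=33, q=2
i=3: a=10 ⇒ p=347, q=21
i=4: a=1 ⇒ p=380, q=23
i=5: a=1 ⇒ p=727, q=44
fundamental: x₁=727, y₁=44  (since 528529 − 273·1936 = 1)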